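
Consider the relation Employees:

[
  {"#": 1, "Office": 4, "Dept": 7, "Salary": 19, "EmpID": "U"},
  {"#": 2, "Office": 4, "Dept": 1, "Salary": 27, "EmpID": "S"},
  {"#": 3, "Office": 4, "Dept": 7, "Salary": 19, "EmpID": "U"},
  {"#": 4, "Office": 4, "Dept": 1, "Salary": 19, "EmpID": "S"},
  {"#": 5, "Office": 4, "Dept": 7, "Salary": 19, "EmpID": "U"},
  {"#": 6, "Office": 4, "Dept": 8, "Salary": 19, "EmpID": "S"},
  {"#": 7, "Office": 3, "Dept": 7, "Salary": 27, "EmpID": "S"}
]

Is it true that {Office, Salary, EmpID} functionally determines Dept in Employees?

No

(Office=4, Salary=19, EmpID=U): rows 1, 3, 5 → Dept = 7, 7, 7 ✓
(Office=4, Salary=27, EmpID=S): row 2 → Dept = 1 ✓
(Office=4, Salary=19, EmpID=S): rows 4, 6 → Dept takes values {1, 8} — violation
(Office=3, Salary=27, EmpID=S): row 7 → Dept = 7 ✓
Two rows agree on {Office, Salary, EmpID} but differ on Dept, so {Office, Salary, EmpID} → Dept does not hold.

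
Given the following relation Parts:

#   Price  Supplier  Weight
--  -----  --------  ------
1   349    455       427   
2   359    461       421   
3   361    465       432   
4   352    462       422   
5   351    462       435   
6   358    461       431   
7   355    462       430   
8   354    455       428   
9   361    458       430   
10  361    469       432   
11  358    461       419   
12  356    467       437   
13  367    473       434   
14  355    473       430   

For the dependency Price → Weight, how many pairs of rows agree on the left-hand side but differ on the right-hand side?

Price=361: violating pairs (3,9), (9,10) — 2 pairs.
Price=358: violating pairs (6,11) — 1 pair.
Price=355: all 2 rows agree on Weight — 0 pairs.

3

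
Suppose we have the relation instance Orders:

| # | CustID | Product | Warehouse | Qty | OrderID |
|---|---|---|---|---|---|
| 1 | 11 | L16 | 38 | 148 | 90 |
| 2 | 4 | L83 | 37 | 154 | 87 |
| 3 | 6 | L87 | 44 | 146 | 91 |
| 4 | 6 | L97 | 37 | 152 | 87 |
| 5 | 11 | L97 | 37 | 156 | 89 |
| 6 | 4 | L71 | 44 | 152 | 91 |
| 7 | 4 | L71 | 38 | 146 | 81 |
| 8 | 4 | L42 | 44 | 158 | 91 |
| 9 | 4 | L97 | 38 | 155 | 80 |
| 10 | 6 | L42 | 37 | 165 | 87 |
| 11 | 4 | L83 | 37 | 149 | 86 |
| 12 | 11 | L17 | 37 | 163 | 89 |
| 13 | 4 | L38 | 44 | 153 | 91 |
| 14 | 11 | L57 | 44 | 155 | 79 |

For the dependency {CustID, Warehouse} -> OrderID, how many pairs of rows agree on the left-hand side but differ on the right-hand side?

2

(CustID=4, Warehouse=37): violating pairs (2,11) — 1 pair.
(CustID=6, Warehouse=37): all 2 rows agree on OrderID — 0 pairs.
(CustID=11, Warehouse=37): all 2 rows agree on OrderID — 0 pairs.
(CustID=4, Warehouse=44): all 3 rows agree on OrderID — 0 pairs.
(CustID=4, Warehouse=38): violating pairs (7,9) — 1 pair.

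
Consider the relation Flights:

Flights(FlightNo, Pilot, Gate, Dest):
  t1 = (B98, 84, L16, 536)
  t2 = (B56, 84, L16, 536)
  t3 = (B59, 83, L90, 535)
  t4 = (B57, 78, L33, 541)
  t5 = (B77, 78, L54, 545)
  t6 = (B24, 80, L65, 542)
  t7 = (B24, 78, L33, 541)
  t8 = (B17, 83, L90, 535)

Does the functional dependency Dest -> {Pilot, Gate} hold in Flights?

Yes

Dest=536: rows 1, 2 → {Pilot,Gate} = (84, L16), (84, L16) ✓
Dest=535: rows 3, 8 → {Pilot,Gate} = (83, L90), (83, L90) ✓
Dest=541: rows 4, 7 → {Pilot,Gate} = (78, L33), (78, L33) ✓
Dest=545: row 5 → {Pilot,Gate} = (78, L54) ✓
Dest=542: row 6 → {Pilot,Gate} = (80, L65) ✓
Every Dest value is associated with a single {Pilot, Gate} value, so Dest -> {Pilot, Gate} holds.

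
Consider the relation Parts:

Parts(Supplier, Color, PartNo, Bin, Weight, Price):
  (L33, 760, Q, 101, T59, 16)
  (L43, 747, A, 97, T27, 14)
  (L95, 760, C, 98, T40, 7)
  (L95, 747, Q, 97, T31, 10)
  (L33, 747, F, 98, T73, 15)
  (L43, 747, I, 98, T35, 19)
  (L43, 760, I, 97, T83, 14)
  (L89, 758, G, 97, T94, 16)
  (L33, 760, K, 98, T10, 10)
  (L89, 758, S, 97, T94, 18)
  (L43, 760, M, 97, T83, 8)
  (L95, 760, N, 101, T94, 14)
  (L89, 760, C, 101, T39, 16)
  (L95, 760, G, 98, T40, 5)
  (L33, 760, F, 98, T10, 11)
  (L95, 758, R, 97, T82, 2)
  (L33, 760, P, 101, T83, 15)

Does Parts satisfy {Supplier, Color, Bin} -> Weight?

(Supplier=L33, Color=760, Bin=101): 2 rows → Weight takes values {T59, T83} — violation
(Supplier=L43, Color=747, Bin=97): 1 row → Weight = T27 ✓
(Supplier=L95, Color=760, Bin=98): 2 rows → Weight = T40, T40 ✓
(Supplier=L95, Color=747, Bin=97): 1 row → Weight = T31 ✓
(Supplier=L33, Color=747, Bin=98): 1 row → Weight = T73 ✓
(Supplier=L43, Color=747, Bin=98): 1 row → Weight = T35 ✓
(Supplier=L43, Color=760, Bin=97): 2 rows → Weight = T83, T83 ✓
(Supplier=L89, Color=758, Bin=97): 2 rows → Weight = T94, T94 ✓
(Supplier=L33, Color=760, Bin=98): 2 rows → Weight = T10, T10 ✓
(Supplier=L95, Color=760, Bin=101): 1 row → Weight = T94 ✓
(Supplier=L89, Color=760, Bin=101): 1 row → Weight = T39 ✓
(Supplier=L95, Color=758, Bin=97): 1 row → Weight = T82 ✓
Two rows agree on {Supplier, Color, Bin} but differ on Weight, so {Supplier, Color, Bin} -> Weight does not hold.

No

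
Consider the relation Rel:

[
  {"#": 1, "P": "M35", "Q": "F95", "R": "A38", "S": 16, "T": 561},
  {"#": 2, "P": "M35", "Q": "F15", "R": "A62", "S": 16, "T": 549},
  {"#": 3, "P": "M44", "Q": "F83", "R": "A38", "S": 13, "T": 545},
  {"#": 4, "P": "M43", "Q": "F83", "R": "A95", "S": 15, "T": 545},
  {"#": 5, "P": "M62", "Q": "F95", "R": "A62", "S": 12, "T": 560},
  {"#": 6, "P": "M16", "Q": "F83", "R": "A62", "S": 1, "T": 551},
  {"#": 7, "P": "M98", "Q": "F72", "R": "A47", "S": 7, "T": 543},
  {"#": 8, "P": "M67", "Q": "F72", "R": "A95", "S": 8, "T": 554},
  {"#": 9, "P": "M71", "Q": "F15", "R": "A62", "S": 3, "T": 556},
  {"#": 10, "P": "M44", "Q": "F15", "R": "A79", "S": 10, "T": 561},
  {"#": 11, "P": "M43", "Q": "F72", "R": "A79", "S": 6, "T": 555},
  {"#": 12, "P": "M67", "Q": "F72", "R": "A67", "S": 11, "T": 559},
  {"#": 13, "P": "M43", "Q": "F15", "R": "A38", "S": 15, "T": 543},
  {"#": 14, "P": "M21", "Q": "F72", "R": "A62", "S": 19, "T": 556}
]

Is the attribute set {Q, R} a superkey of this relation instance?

Rows 2 and 9 have the same {Q, R} value (Q=F15, R=A62) but are distinct tuples, so {Q, R} does not determine every attribute — not a superkey.

No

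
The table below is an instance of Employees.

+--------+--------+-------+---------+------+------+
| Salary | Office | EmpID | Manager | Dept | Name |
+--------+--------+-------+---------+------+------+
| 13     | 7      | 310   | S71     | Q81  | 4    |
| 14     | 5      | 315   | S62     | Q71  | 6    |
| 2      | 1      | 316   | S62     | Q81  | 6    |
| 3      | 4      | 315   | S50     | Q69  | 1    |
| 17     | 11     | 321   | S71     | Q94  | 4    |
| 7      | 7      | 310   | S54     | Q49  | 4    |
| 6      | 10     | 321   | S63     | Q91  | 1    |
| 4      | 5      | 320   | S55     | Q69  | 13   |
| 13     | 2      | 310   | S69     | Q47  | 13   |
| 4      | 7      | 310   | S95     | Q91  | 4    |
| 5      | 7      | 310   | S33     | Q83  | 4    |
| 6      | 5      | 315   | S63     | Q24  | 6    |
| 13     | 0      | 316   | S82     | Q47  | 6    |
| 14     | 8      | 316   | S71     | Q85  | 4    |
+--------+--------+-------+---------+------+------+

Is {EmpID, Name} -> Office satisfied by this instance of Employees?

No

(EmpID=310, Name=4): 4 rows → Office = 7, 7, 7, 7 ✓
(EmpID=315, Name=6): 2 rows → Office = 5, 5 ✓
(EmpID=316, Name=6): 2 rows → Office takes values {1, 0} — violation
(EmpID=315, Name=1): 1 row → Office = 4 ✓
(EmpID=321, Name=4): 1 row → Office = 11 ✓
(EmpID=321, Name=1): 1 row → Office = 10 ✓
(EmpID=320, Name=13): 1 row → Office = 5 ✓
(EmpID=310, Name=13): 1 row → Office = 2 ✓
(EmpID=316, Name=4): 1 row → Office = 8 ✓
Two rows agree on {EmpID, Name} but differ on Office, so {EmpID, Name} -> Office does not hold.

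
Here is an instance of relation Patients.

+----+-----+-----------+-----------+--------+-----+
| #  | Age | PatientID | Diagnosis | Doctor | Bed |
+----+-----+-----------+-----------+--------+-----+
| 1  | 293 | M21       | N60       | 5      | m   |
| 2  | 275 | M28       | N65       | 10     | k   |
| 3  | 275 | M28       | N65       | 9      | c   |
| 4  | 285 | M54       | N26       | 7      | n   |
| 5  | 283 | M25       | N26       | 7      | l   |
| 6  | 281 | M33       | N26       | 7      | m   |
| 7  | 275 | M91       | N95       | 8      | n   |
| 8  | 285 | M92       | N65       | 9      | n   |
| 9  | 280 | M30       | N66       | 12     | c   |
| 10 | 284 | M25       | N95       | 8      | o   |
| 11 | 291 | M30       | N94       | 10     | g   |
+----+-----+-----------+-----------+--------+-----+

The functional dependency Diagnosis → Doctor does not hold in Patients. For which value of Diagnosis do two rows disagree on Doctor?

N65

Diagnosis=N60: row 1 → Doctor = 5 ✓
Diagnosis=N65: rows 2, 3, 8 → Doctor takes values {10, 9} — violation
Diagnosis=N26: rows 4, 5, 6 → Doctor = 7, 7, 7 ✓
Diagnosis=N95: rows 7, 10 → Doctor = 8, 8 ✓
Diagnosis=N66: row 9 → Doctor = 12 ✓
Diagnosis=N94: row 11 → Doctor = 10 ✓
The only Diagnosis value with inconsistent Doctor is Diagnosis=N65.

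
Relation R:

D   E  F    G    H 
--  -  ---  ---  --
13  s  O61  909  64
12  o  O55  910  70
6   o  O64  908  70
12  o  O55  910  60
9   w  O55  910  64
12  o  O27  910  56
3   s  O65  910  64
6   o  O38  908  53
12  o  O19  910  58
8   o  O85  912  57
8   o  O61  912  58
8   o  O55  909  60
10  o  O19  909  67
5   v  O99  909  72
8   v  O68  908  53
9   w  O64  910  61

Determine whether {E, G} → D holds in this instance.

(E=s, G=909): 1 row → D = 13 ✓
(E=o, G=910): 4 rows → D = 12, 12, 12, 12 ✓
(E=o, G=908): 2 rows → D = 6, 6 ✓
(E=w, G=910): 2 rows → D = 9, 9 ✓
(E=s, G=910): 1 row → D = 3 ✓
(E=o, G=912): 2 rows → D = 8, 8 ✓
(E=o, G=909): 2 rows → D takes values {8, 10} — violation
(E=v, G=909): 1 row → D = 5 ✓
(E=v, G=908): 1 row → D = 8 ✓
Two rows agree on {E, G} but differ on D, so {E, G} → D does not hold.

No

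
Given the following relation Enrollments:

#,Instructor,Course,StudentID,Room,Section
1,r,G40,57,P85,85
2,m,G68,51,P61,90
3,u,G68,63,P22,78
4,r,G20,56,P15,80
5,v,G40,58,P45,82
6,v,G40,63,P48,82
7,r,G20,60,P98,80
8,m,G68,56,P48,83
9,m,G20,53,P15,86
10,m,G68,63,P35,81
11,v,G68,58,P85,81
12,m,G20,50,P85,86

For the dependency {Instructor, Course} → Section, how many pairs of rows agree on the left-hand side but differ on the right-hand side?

(Instructor=m, Course=G68): violating pairs (2,8), (2,10), (8,10) — 3 pairs.
(Instructor=r, Course=G20): all 2 rows agree on Section — 0 pairs.
(Instructor=v, Course=G40): all 2 rows agree on Section — 0 pairs.
(Instructor=m, Course=G20): all 2 rows agree on Section — 0 pairs.

3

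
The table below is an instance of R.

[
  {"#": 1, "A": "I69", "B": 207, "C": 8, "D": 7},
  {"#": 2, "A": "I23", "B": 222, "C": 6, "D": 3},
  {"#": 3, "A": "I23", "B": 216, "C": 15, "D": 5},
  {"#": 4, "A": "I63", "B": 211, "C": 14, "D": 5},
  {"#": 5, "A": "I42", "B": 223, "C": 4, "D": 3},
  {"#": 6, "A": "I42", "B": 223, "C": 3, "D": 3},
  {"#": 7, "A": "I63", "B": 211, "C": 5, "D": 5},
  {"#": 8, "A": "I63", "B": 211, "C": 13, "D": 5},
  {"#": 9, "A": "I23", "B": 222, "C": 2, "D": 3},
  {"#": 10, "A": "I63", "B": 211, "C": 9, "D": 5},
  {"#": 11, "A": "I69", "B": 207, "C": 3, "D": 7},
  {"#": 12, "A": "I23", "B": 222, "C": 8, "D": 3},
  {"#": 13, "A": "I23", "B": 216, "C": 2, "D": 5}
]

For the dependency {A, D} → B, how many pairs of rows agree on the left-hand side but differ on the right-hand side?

0

(A=I69, D=7): all 2 rows agree on B — 0 pairs.
(A=I23, D=3): all 3 rows agree on B — 0 pairs.
(A=I23, D=5): all 2 rows agree on B — 0 pairs.
(A=I63, D=5): all 4 rows agree on B — 0 pairs.
(A=I42, D=3): all 2 rows agree on B — 0 pairs.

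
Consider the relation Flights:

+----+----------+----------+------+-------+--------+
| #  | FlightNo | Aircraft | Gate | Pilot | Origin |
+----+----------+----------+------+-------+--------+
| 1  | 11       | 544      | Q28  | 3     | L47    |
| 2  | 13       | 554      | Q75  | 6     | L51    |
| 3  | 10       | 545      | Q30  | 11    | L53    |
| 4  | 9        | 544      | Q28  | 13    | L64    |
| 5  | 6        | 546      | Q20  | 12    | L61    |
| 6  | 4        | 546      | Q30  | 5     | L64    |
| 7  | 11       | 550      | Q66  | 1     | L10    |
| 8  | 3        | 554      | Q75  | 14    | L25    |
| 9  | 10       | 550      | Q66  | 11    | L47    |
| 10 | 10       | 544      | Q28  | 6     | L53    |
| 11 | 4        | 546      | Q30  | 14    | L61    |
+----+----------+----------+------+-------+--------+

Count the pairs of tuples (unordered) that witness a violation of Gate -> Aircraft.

Gate=Q28: all 3 rows agree on Aircraft — 0 pairs.
Gate=Q75: all 2 rows agree on Aircraft — 0 pairs.
Gate=Q30: violating pairs (3,6), (3,11) — 2 pairs.
Gate=Q66: all 2 rows agree on Aircraft — 0 pairs.

2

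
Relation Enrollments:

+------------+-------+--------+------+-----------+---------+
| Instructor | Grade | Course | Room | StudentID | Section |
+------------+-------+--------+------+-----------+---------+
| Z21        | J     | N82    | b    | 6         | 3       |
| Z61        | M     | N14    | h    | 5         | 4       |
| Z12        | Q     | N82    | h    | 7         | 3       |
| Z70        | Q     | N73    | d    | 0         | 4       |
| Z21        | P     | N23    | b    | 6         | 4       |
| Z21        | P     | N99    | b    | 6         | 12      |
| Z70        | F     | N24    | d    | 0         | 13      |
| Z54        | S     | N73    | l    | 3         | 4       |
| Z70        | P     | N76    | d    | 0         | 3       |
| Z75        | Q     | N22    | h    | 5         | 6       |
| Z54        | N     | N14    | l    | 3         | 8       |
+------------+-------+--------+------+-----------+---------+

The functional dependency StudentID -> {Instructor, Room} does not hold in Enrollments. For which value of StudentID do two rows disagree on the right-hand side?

5

StudentID=6: 3 rows → {Instructor,Room} = (Z21, b), (Z21, b), (Z21, b) ✓
StudentID=5: 2 rows → {Instructor,Room} takes values {(Z61, h), (Z75, h)} — violation
StudentID=7: 1 row → {Instructor,Room} = (Z12, h) ✓
StudentID=0: 3 rows → {Instructor,Room} = (Z70, d), (Z70, d), (Z70, d) ✓
StudentID=3: 2 rows → {Instructor,Room} = (Z54, l), (Z54, l) ✓
The only StudentID value with inconsistent RHS is StudentID=5.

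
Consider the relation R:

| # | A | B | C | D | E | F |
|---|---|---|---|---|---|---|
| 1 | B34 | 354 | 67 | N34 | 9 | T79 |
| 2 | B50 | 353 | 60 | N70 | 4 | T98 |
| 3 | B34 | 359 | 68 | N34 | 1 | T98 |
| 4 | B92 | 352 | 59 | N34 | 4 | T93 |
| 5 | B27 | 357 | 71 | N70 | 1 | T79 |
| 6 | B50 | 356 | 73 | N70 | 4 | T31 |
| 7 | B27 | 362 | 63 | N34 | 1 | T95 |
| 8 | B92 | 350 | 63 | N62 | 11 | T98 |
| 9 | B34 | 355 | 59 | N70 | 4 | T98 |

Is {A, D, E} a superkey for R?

Rows 2 and 6 have the same {A, D, E} value (A=B50, D=N70, E=4) but are distinct tuples, so {A, D, E} does not determine every attribute — not a superkey.

No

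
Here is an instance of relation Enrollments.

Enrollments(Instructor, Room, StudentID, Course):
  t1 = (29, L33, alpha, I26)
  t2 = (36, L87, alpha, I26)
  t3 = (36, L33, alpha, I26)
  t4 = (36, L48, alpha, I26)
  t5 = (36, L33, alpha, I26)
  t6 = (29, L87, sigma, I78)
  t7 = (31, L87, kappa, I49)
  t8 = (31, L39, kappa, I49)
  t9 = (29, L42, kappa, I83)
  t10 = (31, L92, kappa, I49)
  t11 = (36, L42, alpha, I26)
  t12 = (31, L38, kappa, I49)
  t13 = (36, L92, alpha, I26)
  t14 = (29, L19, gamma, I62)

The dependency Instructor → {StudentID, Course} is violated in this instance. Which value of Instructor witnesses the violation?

29

Instructor=29: rows 1, 6, 9, 14 → {StudentID,Course} takes values {(alpha, I26), (sigma, I78), (kappa, I83), (gamma, I62)} — violation
Instructor=36: rows 2, 3, 4, 5, 11, 13 → {StudentID,Course} = (alpha, I26), (alpha, I26), (alpha, I26), (alpha, I26), (alpha, I26), (alpha, I26) ✓
Instructor=31: rows 7, 8, 10, 12 → {StudentID,Course} = (kappa, I49), (kappa, I49), (kappa, I49), (kappa, I49) ✓
The only Instructor value with inconsistent RHS is Instructor=29.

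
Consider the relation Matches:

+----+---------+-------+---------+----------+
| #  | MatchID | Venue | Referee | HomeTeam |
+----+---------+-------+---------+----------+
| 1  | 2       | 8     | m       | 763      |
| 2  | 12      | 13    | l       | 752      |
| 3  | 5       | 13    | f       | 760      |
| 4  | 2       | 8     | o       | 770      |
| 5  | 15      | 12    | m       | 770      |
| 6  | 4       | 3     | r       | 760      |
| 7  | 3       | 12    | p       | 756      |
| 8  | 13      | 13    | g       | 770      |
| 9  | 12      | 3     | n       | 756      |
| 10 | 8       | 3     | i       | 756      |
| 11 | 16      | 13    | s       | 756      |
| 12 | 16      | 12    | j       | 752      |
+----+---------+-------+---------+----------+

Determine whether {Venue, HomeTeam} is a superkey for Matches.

Rows 9 and 10 have the same {Venue, HomeTeam} value (Venue=3, HomeTeam=756) but are distinct tuples, so {Venue, HomeTeam} does not determine every attribute — not a superkey.

No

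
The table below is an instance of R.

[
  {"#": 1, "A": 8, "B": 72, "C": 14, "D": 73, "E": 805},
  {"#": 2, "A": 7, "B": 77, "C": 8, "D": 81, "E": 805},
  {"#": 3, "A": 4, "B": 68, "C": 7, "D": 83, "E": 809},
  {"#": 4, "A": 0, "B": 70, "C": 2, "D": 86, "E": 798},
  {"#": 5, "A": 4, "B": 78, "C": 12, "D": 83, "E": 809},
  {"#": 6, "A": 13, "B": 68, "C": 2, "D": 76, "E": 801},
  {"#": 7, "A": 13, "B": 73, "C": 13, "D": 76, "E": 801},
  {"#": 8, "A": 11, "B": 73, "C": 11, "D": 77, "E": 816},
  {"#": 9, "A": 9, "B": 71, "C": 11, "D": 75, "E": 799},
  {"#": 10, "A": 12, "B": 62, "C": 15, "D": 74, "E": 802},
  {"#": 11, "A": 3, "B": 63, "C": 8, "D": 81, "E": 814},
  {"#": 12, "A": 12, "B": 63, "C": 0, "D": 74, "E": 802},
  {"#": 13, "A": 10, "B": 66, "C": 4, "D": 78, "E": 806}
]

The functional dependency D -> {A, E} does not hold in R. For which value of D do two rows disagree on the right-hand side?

D=73: row 1 → {A,E} = (8, 805) ✓
D=81: rows 2, 11 → {A,E} takes values {(7, 805), (3, 814)} — violation
D=83: rows 3, 5 → {A,E} = (4, 809), (4, 809) ✓
D=86: row 4 → {A,E} = (0, 798) ✓
D=76: rows 6, 7 → {A,E} = (13, 801), (13, 801) ✓
D=77: row 8 → {A,E} = (11, 816) ✓
D=75: row 9 → {A,E} = (9, 799) ✓
D=74: rows 10, 12 → {A,E} = (12, 802), (12, 802) ✓
D=78: row 13 → {A,E} = (10, 806) ✓
The only D value with inconsistent RHS is D=81.

81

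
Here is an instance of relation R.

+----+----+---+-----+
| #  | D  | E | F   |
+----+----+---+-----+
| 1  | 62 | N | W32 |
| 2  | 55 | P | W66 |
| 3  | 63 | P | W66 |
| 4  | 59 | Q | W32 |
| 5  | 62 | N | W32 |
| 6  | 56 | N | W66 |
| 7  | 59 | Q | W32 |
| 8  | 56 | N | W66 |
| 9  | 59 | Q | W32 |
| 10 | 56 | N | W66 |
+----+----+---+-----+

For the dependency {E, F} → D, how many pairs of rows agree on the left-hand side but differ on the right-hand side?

1

(E=N, F=W32): all 2 rows agree on D — 0 pairs.
(E=P, F=W66): violating pairs (2,3) — 1 pair.
(E=Q, F=W32): all 3 rows agree on D — 0 pairs.
(E=N, F=W66): all 3 rows agree on D — 0 pairs.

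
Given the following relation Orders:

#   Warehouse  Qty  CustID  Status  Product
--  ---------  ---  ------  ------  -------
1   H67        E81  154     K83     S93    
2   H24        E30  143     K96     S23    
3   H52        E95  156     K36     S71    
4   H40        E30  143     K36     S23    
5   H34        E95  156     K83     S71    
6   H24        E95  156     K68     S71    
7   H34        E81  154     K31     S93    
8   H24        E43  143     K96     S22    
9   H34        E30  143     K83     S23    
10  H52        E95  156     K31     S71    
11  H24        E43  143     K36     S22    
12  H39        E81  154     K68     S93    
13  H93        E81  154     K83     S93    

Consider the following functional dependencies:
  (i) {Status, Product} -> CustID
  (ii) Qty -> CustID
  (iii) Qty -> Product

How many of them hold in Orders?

(i) {Status, Product} -> CustID: every LHS value maps to a single RHS value — holds.
(ii) Qty -> CustID: every LHS value maps to a single RHS value — holds.
(iii) Qty -> Product: every LHS value maps to a single RHS value — holds.
3 of the 3 dependencies hold.

3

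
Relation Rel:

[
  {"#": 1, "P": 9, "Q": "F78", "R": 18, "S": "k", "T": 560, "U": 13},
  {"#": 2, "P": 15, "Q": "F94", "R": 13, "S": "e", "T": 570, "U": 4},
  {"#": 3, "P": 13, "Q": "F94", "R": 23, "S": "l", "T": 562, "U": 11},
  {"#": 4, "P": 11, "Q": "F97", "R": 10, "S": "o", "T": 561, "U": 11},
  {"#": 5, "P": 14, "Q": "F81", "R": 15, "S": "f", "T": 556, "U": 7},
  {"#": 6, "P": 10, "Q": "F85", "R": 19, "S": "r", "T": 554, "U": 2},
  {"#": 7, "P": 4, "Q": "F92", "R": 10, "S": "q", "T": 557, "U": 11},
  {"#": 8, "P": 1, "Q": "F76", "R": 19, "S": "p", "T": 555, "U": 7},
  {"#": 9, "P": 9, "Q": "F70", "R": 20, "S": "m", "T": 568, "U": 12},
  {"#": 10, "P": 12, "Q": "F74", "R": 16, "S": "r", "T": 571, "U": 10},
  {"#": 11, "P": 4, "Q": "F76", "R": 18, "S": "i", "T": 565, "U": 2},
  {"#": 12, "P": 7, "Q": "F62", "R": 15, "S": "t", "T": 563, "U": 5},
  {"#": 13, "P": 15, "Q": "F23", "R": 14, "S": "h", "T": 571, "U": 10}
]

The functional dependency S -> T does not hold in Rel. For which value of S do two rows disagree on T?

S=k: row 1 → T = 560 ✓
S=e: row 2 → T = 570 ✓
S=l: row 3 → T = 562 ✓
S=o: row 4 → T = 561 ✓
S=f: row 5 → T = 556 ✓
S=r: rows 6, 10 → T takes values {554, 571} — violation
S=q: row 7 → T = 557 ✓
S=p: row 8 → T = 555 ✓
S=m: row 9 → T = 568 ✓
S=i: row 11 → T = 565 ✓
S=t: row 12 → T = 563 ✓
S=h: row 13 → T = 571 ✓
The only S value with inconsistent T is S=r.

r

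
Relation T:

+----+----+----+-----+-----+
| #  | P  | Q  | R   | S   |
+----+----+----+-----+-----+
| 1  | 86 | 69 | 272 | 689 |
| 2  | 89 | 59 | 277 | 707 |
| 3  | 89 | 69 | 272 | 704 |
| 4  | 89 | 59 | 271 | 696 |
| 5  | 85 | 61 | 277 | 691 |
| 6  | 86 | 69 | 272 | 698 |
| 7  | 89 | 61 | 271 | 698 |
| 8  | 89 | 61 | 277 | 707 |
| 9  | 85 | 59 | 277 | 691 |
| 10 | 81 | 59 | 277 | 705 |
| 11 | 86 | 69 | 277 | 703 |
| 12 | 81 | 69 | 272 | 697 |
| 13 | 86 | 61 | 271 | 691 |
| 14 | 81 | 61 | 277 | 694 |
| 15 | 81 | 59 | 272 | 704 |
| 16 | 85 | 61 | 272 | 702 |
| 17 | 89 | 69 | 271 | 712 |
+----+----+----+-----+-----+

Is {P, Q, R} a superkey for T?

No

Rows 1 and 6 have the same {P, Q, R} value (P=86, Q=69, R=272) but are distinct tuples, so {P, Q, R} does not determine every attribute — not a superkey.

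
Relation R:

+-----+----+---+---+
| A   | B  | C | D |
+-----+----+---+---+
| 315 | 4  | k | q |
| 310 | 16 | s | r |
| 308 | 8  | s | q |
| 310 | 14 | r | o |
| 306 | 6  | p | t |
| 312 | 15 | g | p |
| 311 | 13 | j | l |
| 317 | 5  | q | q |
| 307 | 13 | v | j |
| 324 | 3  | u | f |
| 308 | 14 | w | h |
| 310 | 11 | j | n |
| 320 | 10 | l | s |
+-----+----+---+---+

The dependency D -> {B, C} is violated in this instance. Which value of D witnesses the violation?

D=q: 3 rows → {B,C} takes values {(4, k), (8, s), (5, q)} — violation
D=r: 1 row → {B,C} = (16, s) ✓
D=o: 1 row → {B,C} = (14, r) ✓
D=t: 1 row → {B,C} = (6, p) ✓
D=p: 1 row → {B,C} = (15, g) ✓
D=l: 1 row → {B,C} = (13, j) ✓
D=j: 1 row → {B,C} = (13, v) ✓
D=f: 1 row → {B,C} = (3, u) ✓
D=h: 1 row → {B,C} = (14, w) ✓
D=n: 1 row → {B,C} = (11, j) ✓
D=s: 1 row → {B,C} = (10, l) ✓
The only D value with inconsistent RHS is D=q.

q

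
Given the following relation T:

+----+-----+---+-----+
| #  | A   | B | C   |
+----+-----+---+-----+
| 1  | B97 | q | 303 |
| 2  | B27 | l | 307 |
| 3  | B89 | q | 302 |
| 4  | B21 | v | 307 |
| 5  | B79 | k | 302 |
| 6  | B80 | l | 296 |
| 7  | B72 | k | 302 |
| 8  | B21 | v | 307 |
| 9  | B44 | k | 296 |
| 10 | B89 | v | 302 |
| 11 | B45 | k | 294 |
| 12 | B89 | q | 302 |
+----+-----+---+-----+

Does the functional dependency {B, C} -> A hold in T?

(B=q, C=303): row 1 → A = B97 ✓
(B=l, C=307): row 2 → A = B27 ✓
(B=q, C=302): rows 3, 12 → A = B89, B89 ✓
(B=v, C=307): rows 4, 8 → A = B21, B21 ✓
(B=k, C=302): rows 5, 7 → A takes values {B79, B72} — violation
(B=l, C=296): row 6 → A = B80 ✓
(B=k, C=296): row 9 → A = B44 ✓
(B=v, C=302): row 10 → A = B89 ✓
(B=k, C=294): row 11 → A = B45 ✓
Two rows agree on {B, C} but differ on A, so {B, C} -> A does not hold.

No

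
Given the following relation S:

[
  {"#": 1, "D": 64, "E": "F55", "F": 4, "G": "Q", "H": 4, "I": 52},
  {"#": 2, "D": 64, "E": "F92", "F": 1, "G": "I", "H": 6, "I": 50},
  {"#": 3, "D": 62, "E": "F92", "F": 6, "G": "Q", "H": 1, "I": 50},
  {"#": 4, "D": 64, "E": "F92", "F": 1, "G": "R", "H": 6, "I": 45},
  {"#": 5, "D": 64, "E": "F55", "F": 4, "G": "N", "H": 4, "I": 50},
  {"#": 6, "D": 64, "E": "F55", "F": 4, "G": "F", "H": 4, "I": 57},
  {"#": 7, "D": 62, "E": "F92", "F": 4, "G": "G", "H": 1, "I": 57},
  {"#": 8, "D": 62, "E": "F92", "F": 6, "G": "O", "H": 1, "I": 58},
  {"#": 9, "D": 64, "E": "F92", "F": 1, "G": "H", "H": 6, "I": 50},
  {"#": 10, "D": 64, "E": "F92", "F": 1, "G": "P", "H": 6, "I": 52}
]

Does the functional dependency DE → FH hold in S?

No

(D=64, E=F55): rows 1, 5, 6 → {F,H} = (4, 4), (4, 4), (4, 4) ✓
(D=64, E=F92): rows 2, 4, 9, 10 → {F,H} = (1, 6), (1, 6), (1, 6), (1, 6) ✓
(D=62, E=F92): rows 3, 7, 8 → {F,H} takes values {(6, 1), (4, 1)} — violation
Two rows agree on DE but differ on FH, so DE → FH does not hold.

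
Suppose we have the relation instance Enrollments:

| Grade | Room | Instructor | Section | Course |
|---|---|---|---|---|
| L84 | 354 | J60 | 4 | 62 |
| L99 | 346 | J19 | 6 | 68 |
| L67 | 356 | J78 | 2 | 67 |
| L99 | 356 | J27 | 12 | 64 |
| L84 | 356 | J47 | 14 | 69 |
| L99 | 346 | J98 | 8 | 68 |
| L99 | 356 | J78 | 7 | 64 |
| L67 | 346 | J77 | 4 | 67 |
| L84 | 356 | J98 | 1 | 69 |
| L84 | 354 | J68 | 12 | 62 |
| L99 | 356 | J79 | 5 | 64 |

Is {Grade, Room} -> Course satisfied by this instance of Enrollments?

(Grade=L84, Room=354): 2 rows → Course = 62, 62 ✓
(Grade=L99, Room=346): 2 rows → Course = 68, 68 ✓
(Grade=L67, Room=356): 1 row → Course = 67 ✓
(Grade=L99, Room=356): 3 rows → Course = 64, 64, 64 ✓
(Grade=L84, Room=356): 2 rows → Course = 69, 69 ✓
(Grade=L67, Room=346): 1 row → Course = 67 ✓
Every {Grade, Room} value is associated with a single Course value, so {Grade, Room} -> Course holds.

Yes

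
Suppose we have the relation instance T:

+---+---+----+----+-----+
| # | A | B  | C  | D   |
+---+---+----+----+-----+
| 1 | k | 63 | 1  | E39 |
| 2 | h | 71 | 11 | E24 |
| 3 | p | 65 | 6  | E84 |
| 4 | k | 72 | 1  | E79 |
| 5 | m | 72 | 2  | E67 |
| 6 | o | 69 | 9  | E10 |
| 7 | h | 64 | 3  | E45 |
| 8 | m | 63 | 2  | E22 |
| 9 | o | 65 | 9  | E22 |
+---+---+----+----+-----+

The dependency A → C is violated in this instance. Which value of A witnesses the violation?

h

A=k: rows 1, 4 → C = 1, 1 ✓
A=h: rows 2, 7 → C takes values {11, 3} — violation
A=p: row 3 → C = 6 ✓
A=m: rows 5, 8 → C = 2, 2 ✓
A=o: rows 6, 9 → C = 9, 9 ✓
The only A value with inconsistent C is A=h.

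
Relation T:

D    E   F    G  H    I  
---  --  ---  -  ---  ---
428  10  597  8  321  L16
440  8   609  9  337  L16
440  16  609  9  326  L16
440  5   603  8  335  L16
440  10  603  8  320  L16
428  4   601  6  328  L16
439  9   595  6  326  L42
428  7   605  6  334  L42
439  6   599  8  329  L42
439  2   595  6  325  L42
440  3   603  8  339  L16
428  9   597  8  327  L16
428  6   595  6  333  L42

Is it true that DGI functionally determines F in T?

(D=428, G=8, I=L16): 2 rows → F = 597, 597 ✓
(D=440, G=9, I=L16): 2 rows → F = 609, 609 ✓
(D=440, G=8, I=L16): 3 rows → F = 603, 603, 603 ✓
(D=428, G=6, I=L16): 1 row → F = 601 ✓
(D=439, G=6, I=L42): 2 rows → F = 595, 595 ✓
(D=428, G=6, I=L42): 2 rows → F takes values {605, 595} — violation
(D=439, G=8, I=L42): 1 row → F = 599 ✓
Two rows agree on DGI but differ on F, so DGI -> F does not hold.

No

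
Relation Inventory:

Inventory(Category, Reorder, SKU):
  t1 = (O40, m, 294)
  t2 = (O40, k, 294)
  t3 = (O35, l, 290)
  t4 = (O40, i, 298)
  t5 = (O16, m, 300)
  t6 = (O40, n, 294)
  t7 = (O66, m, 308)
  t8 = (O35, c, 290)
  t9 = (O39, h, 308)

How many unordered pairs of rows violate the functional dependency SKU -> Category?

1

SKU=294: all 3 rows agree on Category — 0 pairs.
SKU=290: all 2 rows agree on Category — 0 pairs.
SKU=308: violating pairs (7,9) — 1 pair.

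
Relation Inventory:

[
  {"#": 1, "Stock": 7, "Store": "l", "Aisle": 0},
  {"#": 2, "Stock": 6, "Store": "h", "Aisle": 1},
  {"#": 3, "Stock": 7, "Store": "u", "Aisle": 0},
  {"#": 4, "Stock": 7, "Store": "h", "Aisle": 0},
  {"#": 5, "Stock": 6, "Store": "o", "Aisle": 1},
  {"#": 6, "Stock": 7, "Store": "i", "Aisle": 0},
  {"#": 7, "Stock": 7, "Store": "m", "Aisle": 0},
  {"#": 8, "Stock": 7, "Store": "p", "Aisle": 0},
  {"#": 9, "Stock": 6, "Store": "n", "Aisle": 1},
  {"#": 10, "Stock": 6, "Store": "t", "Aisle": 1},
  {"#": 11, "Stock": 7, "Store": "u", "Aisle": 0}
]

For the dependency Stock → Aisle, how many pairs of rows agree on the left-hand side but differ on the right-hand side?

0

Stock=7: all 7 rows agree on Aisle — 0 pairs.
Stock=6: all 4 rows agree on Aisle — 0 pairs.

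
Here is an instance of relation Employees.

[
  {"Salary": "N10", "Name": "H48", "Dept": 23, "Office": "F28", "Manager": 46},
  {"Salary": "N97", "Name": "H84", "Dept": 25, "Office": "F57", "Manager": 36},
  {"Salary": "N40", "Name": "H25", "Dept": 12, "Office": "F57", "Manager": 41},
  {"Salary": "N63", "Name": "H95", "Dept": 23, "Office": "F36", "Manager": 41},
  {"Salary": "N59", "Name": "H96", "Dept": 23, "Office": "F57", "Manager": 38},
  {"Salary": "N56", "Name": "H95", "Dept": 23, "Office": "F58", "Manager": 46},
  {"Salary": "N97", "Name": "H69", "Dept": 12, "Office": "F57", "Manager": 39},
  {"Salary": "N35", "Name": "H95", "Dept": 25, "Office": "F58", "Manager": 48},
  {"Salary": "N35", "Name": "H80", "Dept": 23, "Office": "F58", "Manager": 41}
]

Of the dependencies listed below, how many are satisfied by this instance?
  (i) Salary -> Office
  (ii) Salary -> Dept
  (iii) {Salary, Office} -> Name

(i) Salary -> Office: every LHS value maps to a single RHS value — holds.
(ii) Salary -> Dept: Salary=N97: 2 rows → Dept takes values {25, 12} — violation; Salary=N35: 2 rows → Dept takes values {25, 23} — violation — fails.
(iii) {Salary, Office} -> Name: (Salary=N97, Office=F57): 2 rows → Name takes values {H84, H69} — violation; (Salary=N35, Office=F58): 2 rows → Name takes values {H95, H80} — violation — fails.
1 of the 3 dependencies holds.

1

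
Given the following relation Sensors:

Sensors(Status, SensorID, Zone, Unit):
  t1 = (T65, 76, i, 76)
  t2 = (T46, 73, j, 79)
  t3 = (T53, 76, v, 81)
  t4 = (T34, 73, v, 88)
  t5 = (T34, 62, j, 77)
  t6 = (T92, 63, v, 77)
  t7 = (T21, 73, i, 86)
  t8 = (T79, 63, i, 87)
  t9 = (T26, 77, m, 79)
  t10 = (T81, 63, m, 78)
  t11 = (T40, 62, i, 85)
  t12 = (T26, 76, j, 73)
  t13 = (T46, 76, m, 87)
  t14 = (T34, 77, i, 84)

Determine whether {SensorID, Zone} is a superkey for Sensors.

Yes

All 14 rows have distinct {SensorID, Zone} values, so {SensorID, Zone} → (all attributes) holds and {SensorID, Zone} is a superkey.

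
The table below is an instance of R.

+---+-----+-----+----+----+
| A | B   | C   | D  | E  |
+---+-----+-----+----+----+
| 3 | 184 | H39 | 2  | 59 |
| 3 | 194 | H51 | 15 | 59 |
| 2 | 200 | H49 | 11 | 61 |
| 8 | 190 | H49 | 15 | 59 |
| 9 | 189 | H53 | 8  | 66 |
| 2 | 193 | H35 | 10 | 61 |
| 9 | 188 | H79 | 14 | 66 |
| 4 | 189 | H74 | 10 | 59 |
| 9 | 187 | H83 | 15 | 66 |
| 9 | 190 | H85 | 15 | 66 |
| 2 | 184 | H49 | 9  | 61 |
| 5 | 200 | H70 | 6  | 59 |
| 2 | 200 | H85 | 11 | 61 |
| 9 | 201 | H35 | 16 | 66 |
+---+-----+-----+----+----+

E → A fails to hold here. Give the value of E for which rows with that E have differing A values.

59

E=59: 5 rows → A takes values {3, 8, 4, 5} — violation
E=61: 4 rows → A = 2, 2, 2, 2 ✓
E=66: 5 rows → A = 9, 9, 9, 9, 9 ✓
The only E value with inconsistent A is E=59.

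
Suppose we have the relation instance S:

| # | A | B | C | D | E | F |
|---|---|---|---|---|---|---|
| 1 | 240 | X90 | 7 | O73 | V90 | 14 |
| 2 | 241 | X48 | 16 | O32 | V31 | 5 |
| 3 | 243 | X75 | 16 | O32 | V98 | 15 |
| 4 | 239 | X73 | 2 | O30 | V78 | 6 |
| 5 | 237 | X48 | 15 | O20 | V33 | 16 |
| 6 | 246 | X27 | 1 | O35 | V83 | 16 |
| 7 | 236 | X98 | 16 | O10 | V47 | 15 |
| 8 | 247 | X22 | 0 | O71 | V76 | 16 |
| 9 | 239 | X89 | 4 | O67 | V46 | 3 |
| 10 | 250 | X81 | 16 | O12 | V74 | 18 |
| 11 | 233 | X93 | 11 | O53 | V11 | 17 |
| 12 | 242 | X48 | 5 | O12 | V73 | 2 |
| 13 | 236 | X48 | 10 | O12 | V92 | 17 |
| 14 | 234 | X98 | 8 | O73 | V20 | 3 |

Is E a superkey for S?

Yes

All 14 rows have distinct E values, so E → (all attributes) holds and E is a superkey.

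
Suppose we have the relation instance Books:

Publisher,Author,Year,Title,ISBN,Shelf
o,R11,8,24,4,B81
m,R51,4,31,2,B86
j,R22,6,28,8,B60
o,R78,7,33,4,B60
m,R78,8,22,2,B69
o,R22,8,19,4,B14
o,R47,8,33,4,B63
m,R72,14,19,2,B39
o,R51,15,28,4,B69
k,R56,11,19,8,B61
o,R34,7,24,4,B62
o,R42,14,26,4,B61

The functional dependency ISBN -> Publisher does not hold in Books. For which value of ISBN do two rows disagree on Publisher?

ISBN=4: 7 rows → Publisher = o, o, o, o, o, o, o ✓
ISBN=2: 3 rows → Publisher = m, m, m ✓
ISBN=8: 2 rows → Publisher takes values {j, k} — violation
The only ISBN value with inconsistent Publisher is ISBN=8.

8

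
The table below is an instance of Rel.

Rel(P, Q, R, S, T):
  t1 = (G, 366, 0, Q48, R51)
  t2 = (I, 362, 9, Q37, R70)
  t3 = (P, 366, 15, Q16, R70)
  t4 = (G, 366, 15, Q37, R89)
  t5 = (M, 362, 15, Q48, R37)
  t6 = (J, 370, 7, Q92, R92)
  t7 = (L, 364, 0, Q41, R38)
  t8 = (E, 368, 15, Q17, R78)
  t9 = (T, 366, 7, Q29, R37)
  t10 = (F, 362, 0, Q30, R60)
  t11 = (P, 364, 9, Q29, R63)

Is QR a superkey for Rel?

No

Rows 3 and 4 have the same QR value (Q=366, R=15) but are distinct tuples, so QR does not determine every attribute — not a superkey.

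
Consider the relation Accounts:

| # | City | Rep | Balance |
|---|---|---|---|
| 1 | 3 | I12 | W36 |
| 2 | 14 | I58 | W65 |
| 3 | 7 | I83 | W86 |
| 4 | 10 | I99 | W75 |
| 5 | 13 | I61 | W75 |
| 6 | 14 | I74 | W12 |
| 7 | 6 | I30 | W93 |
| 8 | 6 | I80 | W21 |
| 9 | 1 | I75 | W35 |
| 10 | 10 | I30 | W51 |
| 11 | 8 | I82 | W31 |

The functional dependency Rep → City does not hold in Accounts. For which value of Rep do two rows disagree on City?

I30

Rep=I12: row 1 → City = 3 ✓
Rep=I58: row 2 → City = 14 ✓
Rep=I83: row 3 → City = 7 ✓
Rep=I99: row 4 → City = 10 ✓
Rep=I61: row 5 → City = 13 ✓
Rep=I74: row 6 → City = 14 ✓
Rep=I30: rows 7, 10 → City takes values {6, 10} — violation
Rep=I80: row 8 → City = 6 ✓
Rep=I75: row 9 → City = 1 ✓
Rep=I82: row 11 → City = 8 ✓
The only Rep value with inconsistent City is Rep=I30.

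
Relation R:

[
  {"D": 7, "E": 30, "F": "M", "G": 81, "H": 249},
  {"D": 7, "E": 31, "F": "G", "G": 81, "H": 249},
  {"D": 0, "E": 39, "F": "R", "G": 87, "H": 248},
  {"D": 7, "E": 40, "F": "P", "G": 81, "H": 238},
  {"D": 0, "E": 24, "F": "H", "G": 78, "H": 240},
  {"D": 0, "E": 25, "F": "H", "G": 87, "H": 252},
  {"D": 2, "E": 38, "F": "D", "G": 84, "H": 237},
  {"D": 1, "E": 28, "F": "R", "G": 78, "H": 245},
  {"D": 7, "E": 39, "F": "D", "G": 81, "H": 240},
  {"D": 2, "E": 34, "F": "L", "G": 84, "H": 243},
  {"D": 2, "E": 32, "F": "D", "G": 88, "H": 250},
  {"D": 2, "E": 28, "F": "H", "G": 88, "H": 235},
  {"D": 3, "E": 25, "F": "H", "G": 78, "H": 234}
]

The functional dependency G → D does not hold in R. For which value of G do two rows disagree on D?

G=81: 4 rows → D = 7, 7, 7, 7 ✓
G=87: 2 rows → D = 0, 0 ✓
G=78: 3 rows → D takes values {0, 1, 3} — violation
G=84: 2 rows → D = 2, 2 ✓
G=88: 2 rows → D = 2, 2 ✓
The only G value with inconsistent D is G=78.

78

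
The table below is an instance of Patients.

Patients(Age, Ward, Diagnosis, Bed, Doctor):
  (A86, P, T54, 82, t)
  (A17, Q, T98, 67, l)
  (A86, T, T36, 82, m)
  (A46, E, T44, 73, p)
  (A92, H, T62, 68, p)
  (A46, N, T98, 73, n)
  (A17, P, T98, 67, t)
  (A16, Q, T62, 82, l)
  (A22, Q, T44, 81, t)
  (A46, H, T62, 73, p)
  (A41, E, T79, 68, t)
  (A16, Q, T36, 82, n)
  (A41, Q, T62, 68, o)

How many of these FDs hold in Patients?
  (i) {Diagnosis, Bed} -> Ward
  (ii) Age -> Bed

1

(i) {Diagnosis, Bed} -> Ward: (Diagnosis=T98, Bed=67): 2 rows → Ward takes values {Q, P} — violation; (Diagnosis=T36, Bed=82): 2 rows → Ward takes values {T, Q} — violation; (Diagnosis=T62, Bed=68): 2 rows → Ward takes values {H, Q} — violation — fails.
(ii) Age -> Bed: every LHS value maps to a single RHS value — holds.
1 of the 2 dependencies holds.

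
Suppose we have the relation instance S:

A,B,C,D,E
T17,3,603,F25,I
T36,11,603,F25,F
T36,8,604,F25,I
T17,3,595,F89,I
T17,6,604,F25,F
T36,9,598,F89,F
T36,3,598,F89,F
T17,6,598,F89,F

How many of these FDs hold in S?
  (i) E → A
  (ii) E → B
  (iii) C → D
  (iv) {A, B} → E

(i) E → A: E=I: 3 rows → A takes values {T17, T36} — violation; E=F: 5 rows → A takes values {T36, T17} — violation — fails.
(ii) E → B: E=I: 3 rows → B takes values {3, 8} — violation; E=F: 5 rows → B takes values {11, 6, 9, 3} — violation — fails.
(iii) C → D: every LHS value maps to a single RHS value — holds.
(iv) {A, B} → E: every LHS value maps to a single RHS value — holds.
2 of the 4 dependencies hold.

2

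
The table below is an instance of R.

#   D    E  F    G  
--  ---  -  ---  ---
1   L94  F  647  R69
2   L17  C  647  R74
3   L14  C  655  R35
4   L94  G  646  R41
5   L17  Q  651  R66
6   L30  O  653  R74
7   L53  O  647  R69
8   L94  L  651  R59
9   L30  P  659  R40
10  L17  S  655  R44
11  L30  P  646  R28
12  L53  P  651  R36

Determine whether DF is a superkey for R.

Yes

All 12 rows have distinct DF values, so DF → (all attributes) holds and DF is a superkey.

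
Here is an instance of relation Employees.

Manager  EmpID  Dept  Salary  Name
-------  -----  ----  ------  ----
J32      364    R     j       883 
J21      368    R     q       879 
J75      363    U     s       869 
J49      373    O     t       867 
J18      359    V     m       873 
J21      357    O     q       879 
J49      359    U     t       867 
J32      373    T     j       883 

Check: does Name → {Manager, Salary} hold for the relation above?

Yes

Name=883: 2 rows → {Manager,Salary} = (J32, j), (J32, j) ✓
Name=879: 2 rows → {Manager,Salary} = (J21, q), (J21, q) ✓
Name=869: 1 row → {Manager,Salary} = (J75, s) ✓
Name=867: 2 rows → {Manager,Salary} = (J49, t), (J49, t) ✓
Name=873: 1 row → {Manager,Salary} = (J18, m) ✓
Every Name value is associated with a single {Manager, Salary} value, so Name → {Manager, Salary} holds.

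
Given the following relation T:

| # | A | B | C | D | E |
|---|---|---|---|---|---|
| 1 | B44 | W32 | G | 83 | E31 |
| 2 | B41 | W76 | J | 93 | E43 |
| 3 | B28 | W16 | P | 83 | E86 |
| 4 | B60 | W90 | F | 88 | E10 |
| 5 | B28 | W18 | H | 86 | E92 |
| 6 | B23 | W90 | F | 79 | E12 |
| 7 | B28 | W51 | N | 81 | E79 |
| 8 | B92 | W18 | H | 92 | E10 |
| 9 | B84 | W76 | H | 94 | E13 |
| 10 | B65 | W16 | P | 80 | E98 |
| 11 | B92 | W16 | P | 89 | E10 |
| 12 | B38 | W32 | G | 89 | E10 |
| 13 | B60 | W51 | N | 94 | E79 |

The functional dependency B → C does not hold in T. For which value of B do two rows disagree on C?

B=W32: rows 1, 12 → C = G, G ✓
B=W76: rows 2, 9 → C takes values {J, H} — violation
B=W16: rows 3, 10, 11 → C = P, P, P ✓
B=W90: rows 4, 6 → C = F, F ✓
B=W18: rows 5, 8 → C = H, H ✓
B=W51: rows 7, 13 → C = N, N ✓
The only B value with inconsistent C is B=W76.

W76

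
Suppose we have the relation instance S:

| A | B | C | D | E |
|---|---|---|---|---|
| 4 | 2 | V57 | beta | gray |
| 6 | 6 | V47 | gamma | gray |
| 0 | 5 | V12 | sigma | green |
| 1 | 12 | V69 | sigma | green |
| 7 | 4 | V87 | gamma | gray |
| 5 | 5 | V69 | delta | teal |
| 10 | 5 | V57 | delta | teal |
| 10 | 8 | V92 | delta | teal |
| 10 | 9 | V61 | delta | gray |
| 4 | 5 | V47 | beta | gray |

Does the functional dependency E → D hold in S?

No

E=gray: 5 rows → D takes values {beta, gamma, delta} — violation
E=green: 2 rows → D = sigma, sigma ✓
E=teal: 3 rows → D = delta, delta, delta ✓
Two rows agree on E but differ on D, so E → D does not hold.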